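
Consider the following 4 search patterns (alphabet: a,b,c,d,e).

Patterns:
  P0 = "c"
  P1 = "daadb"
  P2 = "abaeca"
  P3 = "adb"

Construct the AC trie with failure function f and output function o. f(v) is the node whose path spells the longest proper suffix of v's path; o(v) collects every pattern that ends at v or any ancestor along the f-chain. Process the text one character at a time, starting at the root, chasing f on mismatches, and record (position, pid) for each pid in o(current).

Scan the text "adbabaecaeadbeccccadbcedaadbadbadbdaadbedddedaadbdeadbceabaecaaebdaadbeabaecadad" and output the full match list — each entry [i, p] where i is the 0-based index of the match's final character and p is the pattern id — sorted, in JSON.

Build automaton:
Trie (insert patterns):
  0='ε' goto a→7 c→1 d→2
  1='c' goto ·  ←P0
  2='d' goto a→3
  3='da' goto a→4
  4='daa' goto d→5
  5='daad' goto b→6
  6='daadb' goto ·  ←P1
  7='a' goto b→8 d→13
  8='ab' goto a→9
  9='aba' goto e→10
  10='abae' goto c→11
  11='abaec' goto a→12
  12='abaeca' goto ·  ←P2
  13='ad' goto b→14
  14='adb' goto ·  ←P3

BFS fail/out derivation:
  n1('c'): parent n0 fail=0; on 'c' 0 → fail=0;  out {0}∪∅={0}
  n2('d'): parent n0 fail=0; on 'd' 0 → fail=0;  out ∅∪∅=∅
  n7('a'): parent n0 fail=0; on 'a' 0 → fail=0;  out ∅∪∅=∅
  n3('da'): parent n2 fail=0; on 'a' 0 → fail=7;  out ∅∪∅=∅
  n8('ab'): parent n7 fail=0; on 'b' 0 → fail=0;  out ∅∪∅=∅
  n13('ad'): parent n7 fail=0; on 'd' 0 → fail=2;  out ∅∪∅=∅
  n4('daa'): parent n3 fail=7; on 'a' 7→0 → fail=7;  out ∅∪∅=∅
  n9('aba'): parent n8 fail=0; on 'a' 0 → fail=7;  out ∅∪∅=∅
  n14('adb'): parent n13 fail=2; on 'b' 2→0 → fail=0;  out {3}∪∅={3}
  n5('daad'): parent n4 fail=7; on 'd' 7 → fail=13;  out ∅∪∅=∅
  n10('abae'): parent n9 fail=7; on 'e' 7→0 → fail=0;  out ∅∪∅=∅
  n6('daadb'): parent n5 fail=13; on 'b' 13 → fail=14;  out {1}∪{3}={1,3}
  n11('abaec'): parent n10 fail=0; on 'c' 0 → fail=1;  out ∅∪{0}={0}
  n12('abaeca'): parent n11 fail=1; on 'a' 1→0 → fail=7;  out {2}∪∅={2}

Run:
pos 0 'a': at 7
pos 1 'd': at 13
pos 2 'b': at 14  ** P3@[0:2]
pos 3 'a': at 7 (via fail)
pos 4 'b': at 8
pos 5 'a': at 9
pos 6 'e': at 10
pos 7 'c': at 11  ** P0@[7:7]
pos 8 'a': at 12  ** P2@[3:8]
pos 9 'e': at 0 (via fail)
pos 10 'a': at 7
pos 11 'd': at 13
pos 12 'b': at 14  ** P3@[10:12]
pos 13 'e': at 0 (via fail)
pos 14 'c': at 1  ** P0@[14:14]
pos 15 'c': at 1 (via fail)  ** P0@[15:15]
pos 16 'c': at 1 (via fail)  ** P0@[16:16]
pos 17 'c': at 1 (via fail)  ** P0@[17:17]
pos 18 'a': at 7 (via fail)
pos 19 'd': at 13
pos 20 'b': at 14  ** P3@[18:20]
pos 21 'c': at 1 (via fail)  ** P0@[21:21]
pos 22 'e': at 0 (via fail)
pos 23 'd': at 2
pos 24 'a': at 3
pos 25 'a': at 4
pos 26 'd': at 5
pos 27 'b': at 6  ** P1@[23:27],P3@[25:27]
pos 28 'a': at 7 (via fail)
pos 29 'd': at 13
pos 30 'b': at 14  ** P3@[28:30]
pos 31 'a': at 7 (via fail)
pos 32 'd': at 13
pos 33 'b': at 14  ** P3@[31:33]
pos 34 'd': at 2 (via fail)
pos 35 'a': at 3
pos 36 'a': at 4
pos 37 'd': at 5
pos 38 'b': at 6  ** P1@[34:38],P3@[36:38]
pos 39 'e': at 0 (via fail)
pos 40 'd': at 2
pos 41 'd': at 2 (via fail)
pos 42 'd': at 2 (via fail)
pos 43 'e': at 0 (via fail)
pos 44 'd': at 2
pos 45 'a': at 3
pos 46 'a': at 4
pos 47 'd': at 5
pos 48 'b': at 6  ** P1@[44:48],P3@[46:48]
pos 49 'd': at 2 (via fail)
pos 50 'e': at 0 (via fail)
pos 51 'a': at 7
pos 52 'd': at 13
pos 53 'b': at 14  ** P3@[51:53]
pos 54 'c': at 1 (via fail)  ** P0@[54:54]
pos 55 'e': at 0 (via fail)
pos 56 'a': at 7
pos 57 'b': at 8
pos 58 'a': at 9
pos 59 'e': at 10
pos 60 'c': at 11  ** P0@[60:60]
pos 61 'a': at 12  ** P2@[56:61]
pos 62 'a': at 7 (via fail)
pos 63 'e': at 0 (via fail)
pos 64 'b': at 0
pos 65 'd': at 2
pos 66 'a': at 3
pos 67 'a': at 4
pos 68 'd': at 5
pos 69 'b': at 6  ** P1@[65:69],P3@[67:69]
pos 70 'e': at 0 (via fail)
pos 71 'a': at 7
pos 72 'b': at 8
pos 73 'a': at 9
pos 74 'e': at 10
pos 75 'c': at 11  ** P0@[75:75]
pos 76 'a': at 12  ** P2@[71:76]
pos 77 'd': at 13 (via fail)
pos 78 'a': at 3 (via fail)
pos 79 'd': at 13 (via fail)

Result: [[2,3],[7,0],[8,2],[12,3],[14,0],[15,0],[16,0],[17,0],[20,3],[21,0],[27,1],[27,3],[30,3],[33,3],[38,1],[38,3],[48,1],[48,3],[53,3],[54,0],[60,0],[61,2],[69,1],[69,3],[75,0],[76,2]]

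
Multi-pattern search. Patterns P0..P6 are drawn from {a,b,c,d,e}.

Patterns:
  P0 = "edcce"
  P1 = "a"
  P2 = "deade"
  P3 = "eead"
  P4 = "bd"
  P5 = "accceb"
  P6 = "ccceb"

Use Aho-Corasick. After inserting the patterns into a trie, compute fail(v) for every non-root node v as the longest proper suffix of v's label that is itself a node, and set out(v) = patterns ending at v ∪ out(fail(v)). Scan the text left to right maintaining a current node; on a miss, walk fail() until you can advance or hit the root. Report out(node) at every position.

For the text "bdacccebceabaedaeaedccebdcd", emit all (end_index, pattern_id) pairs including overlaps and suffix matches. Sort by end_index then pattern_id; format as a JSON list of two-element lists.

Build:
Trie nodes:
  n0 'ε': a→6 b→15 c→22 d→7 e→1
  n1 'e': d→2 e→12
  n2 'ed': c→3
  n3 'edc': c→4
  n4 'edcc': e→5
  n5 'edcce': ·  [P0 ends]
  n6 'a': c→17  [P1 ends]
  n7 'd': e→8
  n8 'de': a→9
  n9 'dea': d→10
  n10 'dead': e→11
  n11 'deade': ·  [P2 ends]
  n12 'ee': a→13
  n13 'eea': d→14
  n14 'eead': ·  [P3 ends]
  n15 'b': d→16
  n16 'bd': ·  [P4 ends]
  n17 'ac': c→18
  n18 'acc': c→19
  n19 'accc': e→20
  n20 'accce': b→21
  n21 'accceb': ·  [P5 ends]
  n22 'c': c→23
  n23 'cc': c→24
  n24 'ccc': e→25
  n25 'ccce': b→26
  n26 'ccceb': ·  [P6 ends]

BFS fail/out derivation:
  n1('e'): parent n0 fail=0; on 'e' 0 → fail=0;  out ∅∪∅=∅
  n6('a'): parent n0 fail=0; on 'a' 0 → fail=0;  out {1}∪∅={1}
  n7('d'): parent n0 fail=0; on 'd' 0 → fail=0;  out ∅∪∅=∅
  n15('b'): parent n0 fail=0; on 'b' 0 → fail=0;  out ∅∪∅=∅
  n22('c'): parent n0 fail=0; on 'c' 0 → fail=0;  out ∅∪∅=∅
  n2('ed'): parent n1 fail=0; on 'd' 0 → fail=7;  out ∅∪∅=∅
  n8('de'): parent n7 fail=0; on 'e' 0 → fail=1;  out ∅∪∅=∅
  n12('ee'): parent n1 fail=0; on 'e' 0 → fail=1;  out ∅∪∅=∅
  n16('bd'): parent n15 fail=0; on 'd' 0 → fail=7;  out {4}∪∅={4}
  n17('ac'): parent n6 fail=0; on 'c' 0 → fail=22;  out ∅∪∅=∅
  n23('cc'): parent n22 fail=0; on 'c' 0 → fail=22;  out ∅∪∅=∅
  n3('edc'): parent n2 fail=7; on 'c' 7→0 → fail=22;  out ∅∪∅=∅
  n9('dea'): parent n8 fail=1; on 'a' 1→0 → fail=6;  out ∅∪{1}={1}
  n13('eea'): parent n12 fail=1; on 'a' 1→0 → fail=6;  out ∅∪{1}={1}
  n18('acc'): parent n17 fail=22; on 'c' 22 → fail=23;  out ∅∪∅=∅
  n24('ccc'): parent n23 fail=22; on 'c' 22 → fail=23;  out ∅∪∅=∅
  n4('edcc'): parent n3 fail=22; on 'c' 22 → fail=23;  out ∅∪∅=∅
  n10('dead'): parent n9 fail=6; on 'd' 6→0 → fail=7;  out ∅∪∅=∅
  n14('eead'): parent n13 fail=6; on 'd' 6→0 → fail=7;  out {3}∪∅={3}
  n19('accc'): parent n18 fail=23; on 'c' 23 → fail=24;  out ∅∪∅=∅
  n25('ccce'): parent n24 fail=23; on 'e' 23→22→0 → fail=1;  out ∅∪∅=∅
  n5('edcce'): parent n4 fail=23; on 'e' 23→22→0 → fail=1;  out {0}∪∅={0}
  n11('deade'): parent n10 fail=7; on 'e' 7 → fail=8;  out {2}∪∅={2}
  n20('accce'): parent n19 fail=24; on 'e' 24 → fail=25;  out ∅∪∅=∅
  n26('ccceb'): parent n25 fail=1; on 'b' 1→0 → fail=15;  out {6}∪∅={6}
  n21('accceb'): parent n20 fail=25; on 'b' 25 → fail=26;  out {5}∪{6}={5,6}

Scan:
i=0 'b': node 0→15
i=1 'd': node 15→16  ** P4@[0:1]
i=2 'a': node 16→6 (fail-walked)  ** P1@[2:2]
i=3 'c': node 6→17
i=4 'c': node 17→18
i=5 'c': node 18→19
i=6 'e': node 19→20
i=7 'b': node 20→21  ** P5@[2:7],P6@[3:7]
i=8 'c': node 21→22 (fail-walked)
i=9 'e': node 22→1 (fail-walked)
i=10 'a': node 1→6 (fail-walked)  ** P1@[10:10]
i=11 'b': node 6→15 (fail-walked)
i=12 'a': node 15→6 (fail-walked)  ** P1@[12:12]
i=13 'e': node 6→1 (fail-walked)
i=14 'd': node 1→2
i=15 'a': node 2→6 (fail-walked)  ** P1@[15:15]
i=16 'e': node 6→1 (fail-walked)
i=17 'a': node 1→6 (fail-walked)  ** P1@[17:17]
i=18 'e': node 6→1 (fail-walked)
i=19 'd': node 1→2
i=20 'c': node 2→3
i=21 'c': node 3→4
i=22 'e': node 4→5  ** P0@[18:22]
i=23 'b': node 5→15 (fail-walked)
i=24 'd': node 15→16  ** P4@[23:24]
i=25 'c': node 16→22 (fail-walked)
i=26 'd': node 22→7 (fail-walked)

Result: [[1,4],[2,1],[7,5],[7,6],[10,1],[12,1],[15,1],[17,1],[22,0],[24,4]]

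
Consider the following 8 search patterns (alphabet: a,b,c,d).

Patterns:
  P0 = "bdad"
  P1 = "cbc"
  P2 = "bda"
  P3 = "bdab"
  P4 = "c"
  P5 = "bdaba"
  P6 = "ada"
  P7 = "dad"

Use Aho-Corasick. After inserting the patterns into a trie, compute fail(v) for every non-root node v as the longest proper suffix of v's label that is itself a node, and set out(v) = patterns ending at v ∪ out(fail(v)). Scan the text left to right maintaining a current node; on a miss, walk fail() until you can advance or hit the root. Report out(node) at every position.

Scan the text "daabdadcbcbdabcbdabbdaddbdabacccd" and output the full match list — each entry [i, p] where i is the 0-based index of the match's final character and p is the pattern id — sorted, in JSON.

Build:
Trie (insert patterns):
  0='ε' goto a→10 b→1 c→5 d→13
  1='b' goto d→2
  2='bd' goto a→3
  3='bda' goto b→8 d→4  ←P2
  4='bdad' goto ·  ←P0
  5='c' goto b→6  ←P4
  6='cb' goto c→7
  7='cbc' goto ·  ←P1
  8='bdab' goto a→9  ←P3
  9='bdaba' goto ·  ←P5
  10='a' goto d→11
  11='ad' goto a→12
  12='ada' goto ·  ←P6
  13='d' goto a→14
  14='da' goto d→15
  15='dad' goto ·  ←P7

BFS fail/out derivation:
  n1('b'): parent n0 fail=0; on 'b' 0 → fail=0;  out ∅∪∅=∅
  n5('c'): parent n0 fail=0; on 'c' 0 → fail=0;  out {4}∪∅={4}
  n10('a'): parent n0 fail=0; on 'a' 0 → fail=0;  out ∅∪∅=∅
  n13('d'): parent n0 fail=0; on 'd' 0 → fail=0;  out ∅∪∅=∅
  n2('bd'): parent n1 fail=0; on 'd' 0 → fail=13;  out ∅∪∅=∅
  n6('cb'): parent n5 fail=0; on 'b' 0 → fail=1;  out ∅∪∅=∅
  n11('ad'): parent n10 fail=0; on 'd' 0 → fail=13;  out ∅∪∅=∅
  n14('da'): parent n13 fail=0; on 'a' 0 → fail=10;  out ∅∪∅=∅
  n3('bda'): parent n2 fail=13; on 'a' 13 → fail=14;  out {2}∪∅={2}
  n7('cbc'): parent n6 fail=1; on 'c' 1→0 → fail=5;  out {1}∪{4}={1,4}
  n12('ada'): parent n11 fail=13; on 'a' 13 → fail=14;  out {6}∪∅={6}
  n15('dad'): parent n14 fail=10; on 'd' 10 → fail=11;  out {7}∪∅={7}
  n4('bdad'): parent n3 fail=14; on 'd' 14 → fail=15;  out {0}∪{7}={0,7}
  n8('bdab'): parent n3 fail=14; on 'b' 14→10→0 → fail=1;  out {3}∪∅={3}
  n9('bdaba'): parent n8 fail=1; on 'a' 1→0 → fail=10;  out {5}∪∅={5}

Text stream:
i=0 'd': node 0→13
i=1 'a': node 13→14
i=2 'a': node 14→10 (via fail)
i=3 'b': node 10→1 (via fail)
i=4 'd': node 1→2
i=5 'a': node 2→3  ** P2@[3:5]
i=6 'd': node 3→4  ** P0@[3:6],P7@[4:6]
i=7 'c': node 4→5 (via fail)  ** P4@[7:7]
i=8 'b': node 5→6
i=9 'c': node 6→7  ** P1@[7:9],P4@[9:9]
i=10 'b': node 7→6 (via fail)
i=11 'd': node 6→2 (via fail)
i=12 'a': node 2→3  ** P2@[10:12]
i=13 'b': node 3→8  ** P3@[10:13]
i=14 'c': node 8→5 (via fail)  ** P4@[14:14]
i=15 'b': node 5→6
i=16 'd': node 6→2 (via fail)
i=17 'a': node 2→3  ** P2@[15:17]
i=18 'b': node 3→8  ** P3@[15:18]
i=19 'b': node 8→1 (via fail)
i=20 'd': node 1→2
i=21 'a': node 2→3  ** P2@[19:21]
i=22 'd': node 3→4  ** P0@[19:22],P7@[20:22]
i=23 'd': node 4→13 (via fail)
i=24 'b': node 13→1 (via fail)
i=25 'd': node 1→2
i=26 'a': node 2→3  ** P2@[24:26]
i=27 'b': node 3→8  ** P3@[24:27]
i=28 'a': node 8→9  ** P5@[24:28]
i=29 'c': node 9→5 (via fail)  ** P4@[29:29]
i=30 'c': node 5→5 (via fail)  ** P4@[30:30]
i=31 'c': node 5→5 (via fail)  ** P4@[31:31]
i=32 'd': node 5→13 (via fail)

Matches: [[5,2],[6,0],[6,7],[7,4],[9,1],[9,4],[12,2],[13,3],[14,4],[17,2],[18,3],[21,2],[22,0],[22,7],[26,2],[27,3],[28,5],[29,4],[30,4],[31,4]]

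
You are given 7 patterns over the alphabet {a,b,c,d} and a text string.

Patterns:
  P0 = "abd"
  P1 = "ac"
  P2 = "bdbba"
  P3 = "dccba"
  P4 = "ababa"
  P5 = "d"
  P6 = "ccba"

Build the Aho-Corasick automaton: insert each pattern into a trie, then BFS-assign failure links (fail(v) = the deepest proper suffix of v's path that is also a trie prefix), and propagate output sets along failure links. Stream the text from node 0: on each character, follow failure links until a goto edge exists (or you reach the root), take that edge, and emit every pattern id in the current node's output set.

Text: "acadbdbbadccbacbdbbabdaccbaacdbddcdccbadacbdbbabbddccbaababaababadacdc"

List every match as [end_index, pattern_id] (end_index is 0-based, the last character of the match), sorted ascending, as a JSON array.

Build automaton:
Trie nodes:
  n0 'ε': a→1 b→5 c→18 d→10
  n1 'a': b→2 c→4
  n2 'ab': a→15 d→3
  n3 'abd': ·  [P0 ends]
  n4 'ac': ·  [P1 ends]
  n5 'b': d→6
  n6 'bd': b→7
  n7 'bdb': b→8
  n8 'bdbb': a→9
  n9 'bdbba': ·  [P2 ends]
  n10 'd': c→11  [P5 ends]
  n11 'dc': c→12
  n12 'dcc': b→13
  n13 'dccb': a→14
  n14 'dccba': ·  [P3 ends]
  n15 'aba': b→16
  n16 'abab': a→17
  n17 'ababa': ·  [P4 ends]
  n18 'c': c→19
  n19 'cc': b→20
  n20 'ccb': a→21
  n21 'ccba': ·  [P6 ends]

Failure links (BFS by depth):
  fail(1) 'a': from fail(0)=0 chase 'a': 0 ⇒ 0;  out=∅∪out(0)=∅
  fail(5) 'b': from fail(0)=0 chase 'b': 0 ⇒ 0;  out=∅∪out(0)=∅
  fail(10) 'd': from fail(0)=0 chase 'd': 0 ⇒ 0;  out={5}∪out(0)={5}
  fail(18) 'c': from fail(0)=0 chase 'c': 0 ⇒ 0;  out=∅∪out(0)=∅
  fail(2) 'ab': from fail(1)=0 chase 'b': 0 ⇒ 5;  out=∅∪out(5)=∅
  fail(4) 'ac': from fail(1)=0 chase 'c': 0 ⇒ 18;  out={1}∪out(18)={1}
  fail(6) 'bd': from fail(5)=0 chase 'd': 0 ⇒ 10;  out=∅∪out(10)={5}
  fail(11) 'dc': from fail(10)=0 chase 'c': 0 ⇒ 18;  out=∅∪out(18)=∅
  fail(19) 'cc': from fail(18)=0 chase 'c': 0 ⇒ 18;  out=∅∪out(18)=∅
  fail(3) 'abd': from fail(2)=5 chase 'd': 5 ⇒ 6;  out={0}∪out(6)={0,5}
  fail(7) 'bdb': from fail(6)=10 chase 'b': 10→0 ⇒ 5;  out=∅∪out(5)=∅
  fail(12) 'dcc': from fail(11)=18 chase 'c': 18 ⇒ 19;  out=∅∪out(19)=∅
  fail(15) 'aba': from fail(2)=5 chase 'a': 5→0 ⇒ 1;  out=∅∪out(1)=∅
  fail(20) 'ccb': from fail(19)=18 chase 'b': 18→0 ⇒ 5;  out=∅∪out(5)=∅
  fail(8) 'bdbb': from fail(7)=5 chase 'b': 5→0 ⇒ 5;  out=∅∪out(5)=∅
  fail(13) 'dccb': from fail(12)=19 chase 'b': 19 ⇒ 20;  out=∅∪out(20)=∅
  fail(16) 'abab': from fail(15)=1 chase 'b': 1 ⇒ 2;  out=∅∪out(2)=∅
  fail(21) 'ccba': from fail(20)=5 chase 'a': 5→0 ⇒ 1;  out={6}∪out(1)={6}
  fail(9) 'bdbba': from fail(8)=5 chase 'a': 5→0 ⇒ 1;  out={2}∪out(1)={2}
  fail(14) 'dccba': from fail(13)=20 chase 'a': 20 ⇒ 21;  out={3}∪out(21)={3,6}
  fail(17) 'ababa': from fail(16)=2 chase 'a': 2 ⇒ 15;  out={4}∪out(15)={4}

Text stream:
i=0 'a': node 0→1
i=1 'c': node 1→4  emit P1@[0:1]
i=2 'a': node 4→1 (fail-walked)
i=3 'd': node 1→10 (fail-walked)  emit P5@[3:3]
i=4 'b': node 10→5 (fail-walked)
i=5 'd': node 5→6  emit P5@[5:5]
i=6 'b': node 6→7
i=7 'b': node 7→8
i=8 'a': node 8→9  emit P2@[4:8]
i=9 'd': node 9→10 (fail-walked)  emit P5@[9:9]
i=10 'c': node 10→11
i=11 'c': node 11→12
i=12 'b': node 12→13
i=13 'a': node 13→14  emit P3@[9:13],P6@[10:13]
i=14 'c': node 14→4 (fail-walked)  emit P1@[13:14]
i=15 'b': node 4→5 (fail-walked)
i=16 'd': node 5→6  emit P5@[16:16]
i=17 'b': node 6→7
i=18 'b': node 7→8
i=19 'a': node 8→9  emit P2@[15:19]
i=20 'b': node 9→2 (fail-walked)
i=21 'd': node 2→3  emit P0@[19:21],P5@[21:21]
i=22 'a': node 3→1 (fail-walked)
i=23 'c': node 1→4  emit P1@[22:23]
i=24 'c': node 4→19 (fail-walked)
i=25 'b': node 19→20
i=26 'a': node 20→21  emit P6@[23:26]
i=27 'a': node 21→1 (fail-walked)
i=28 'c': node 1→4  emit P1@[27:28]
i=29 'd': node 4→10 (fail-walked)  emit P5@[29:29]
i=30 'b': node 10→5 (fail-walked)
i=31 'd': node 5→6  emit P5@[31:31]
i=32 'd': node 6→10 (fail-walked)  emit P5@[32:32]
i=33 'c': node 10→11
i=34 'd': node 11→10 (fail-walked)  emit P5@[34:34]
i=35 'c': node 10→11
i=36 'c': node 11→12
i=37 'b': node 12→13
i=38 'a': node 13→14  emit P3@[34:38],P6@[35:38]
i=39 'd': node 14→10 (fail-walked)  emit P5@[39:39]
i=40 'a': node 10→1 (fail-walked)
i=41 'c': node 1→4  emit P1@[40:41]
i=42 'b': node 4→5 (fail-walked)
i=43 'd': node 5→6  emit P5@[43:43]
i=44 'b': node 6→7
i=45 'b': node 7→8
i=46 'a': node 8→9  emit P2@[42:46]
i=47 'b': node 9→2 (fail-walked)
i=48 'b': node 2→5 (fail-walked)
i=49 'd': node 5→6  emit P5@[49:49]
i=50 'd': node 6→10 (fail-walked)  emit P5@[50:50]
i=51 'c': node 10→11
i=52 'c': node 11→12
i=53 'b': node 12→13
i=54 'a': node 13→14  emit P3@[50:54],P6@[51:54]
i=55 'a': node 14→1 (fail-walked)
i=56 'b': node 1→2
i=57 'a': node 2→15
i=58 'b': node 15→16
i=59 'a': node 16→17  emit P4@[55:59]
i=60 'a': node 17→1 (fail-walked)
i=61 'b': node 1→2
i=62 'a': node 2→15
i=63 'b': node 15→16
i=64 'a': node 16→17  emit P4@[60:64]
i=65 'd': node 17→10 (fail-walked)  emit P5@[65:65]
i=66 'a': node 10→1 (fail-walked)
i=67 'c': node 1→4  emit P1@[66:67]
i=68 'd': node 4→10 (fail-walked)  emit P5@[68:68]
i=69 'c': node 10→11

Result: [[1,1],[3,5],[5,5],[8,2],[9,5],[13,3],[13,6],[14,1],[16,5],[19,2],[21,0],[21,5],[23,1],[26,6],[28,1],[29,5],[31,5],[32,5],[34,5],[38,3],[38,6],[39,5],[41,1],[43,5],[46,2],[49,5],[50,5],[54,3],[54,6],[59,4],[64,4],[65,5],[67,1],[68,5]]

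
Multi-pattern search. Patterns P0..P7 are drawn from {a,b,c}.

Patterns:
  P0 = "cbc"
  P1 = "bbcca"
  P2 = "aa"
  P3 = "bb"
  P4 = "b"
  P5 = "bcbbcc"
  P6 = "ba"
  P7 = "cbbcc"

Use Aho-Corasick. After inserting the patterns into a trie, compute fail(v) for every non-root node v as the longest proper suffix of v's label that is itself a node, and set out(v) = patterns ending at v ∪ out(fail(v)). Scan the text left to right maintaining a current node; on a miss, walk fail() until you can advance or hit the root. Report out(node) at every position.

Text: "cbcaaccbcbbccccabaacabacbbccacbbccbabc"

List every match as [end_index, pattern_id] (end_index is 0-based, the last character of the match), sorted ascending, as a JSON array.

Build:
Trie (insert patterns):
  0='ε' goto a→9 b→4 c→1
  1='c' goto b→2
  2='cb' goto b→17 c→3
  3='cbc' goto ·  ←P0
  4='b' goto a→16 b→5 c→11  ←P4
  5='bb' goto c→6  ←P3
  6='bbc' goto c→7
  7='bbcc' goto a→8
  8='bbcca' goto ·  ←P1
  9='a' goto a→10
  10='aa' goto ·  ←P2
  11='bc' goto b→12
  12='bcb' goto b→13
  13='bcbb' goto c→14
  14='bcbbc' goto c→15
  15='bcbbcc' goto ·  ←P5
  16='ba' goto ·  ←P6
  17='cbb' goto c→18
  18='cbbc' goto c→19
  19='cbbcc' goto ·  ←P7

BFS fail/out derivation:
  n1('c'): parent n0 fail=0; on 'c' 0 → fail=0;  out ∅∪∅=∅
  n4('b'): parent n0 fail=0; on 'b' 0 → fail=0;  out {4}∪∅={4}
  n9('a'): parent n0 fail=0; on 'a' 0 → fail=0;  out ∅∪∅=∅
  n2('cb'): parent n1 fail=0; on 'b' 0 → fail=4;  out ∅∪{4}={4}
  n5('bb'): parent n4 fail=0; on 'b' 0 → fail=4;  out {3}∪{4}={3,4}
  n10('aa'): parent n9 fail=0; on 'a' 0 → fail=9;  out {2}∪∅={2}
  n11('bc'): parent n4 fail=0; on 'c' 0 → fail=1;  out ∅∪∅=∅
  n16('ba'): parent n4 fail=0; on 'a' 0 → fail=9;  out {6}∪∅={6}
  n3('cbc'): parent n2 fail=4; on 'c' 4 → fail=11;  out {0}∪∅={0}
  n6('bbc'): parent n5 fail=4; on 'c' 4 → fail=11;  out ∅∪∅=∅
  n12('bcb'): parent n11 fail=1; on 'b' 1 → fail=2;  out ∅∪{4}={4}
  n17('cbb'): parent n2 fail=4; on 'b' 4 → fail=5;  out ∅∪{3,4}={3,4}
  n7('bbcc'): parent n6 fail=11; on 'c' 11→1→0 → fail=1;  out ∅∪∅=∅
  n13('bcbb'): parent n12 fail=2; on 'b' 2 → fail=17;  out ∅∪{3,4}={3,4}
  n18('cbbc'): parent n17 fail=5; on 'c' 5 → fail=6;  out ∅∪∅=∅
  n8('bbcca'): parent n7 fail=1; on 'a' 1→0 → fail=9;  out {1}∪∅={1}
  n14('bcbbc'): parent n13 fail=17; on 'c' 17 → fail=18;  out ∅∪∅=∅
  n19('cbbcc'): parent n18 fail=6; on 'c' 6 → fail=7;  out {7}∪∅={7}
  n15('bcbbcc'): parent n14 fail=18; on 'c' 18 → fail=19;  out {5}∪{7}={5,7}

Scan:
pos 0 'c': at 1
pos 1 'b': at 2  emit P4@[1:1]
pos 2 'c': at 3  emit P0@[0:2]
pos 3 'a': at 9 ·f
pos 4 'a': at 10  emit P2@[3:4]
pos 5 'c': at 1 ·f
pos 6 'c': at 1 ·f
pos 7 'b': at 2  emit P4@[7:7]
pos 8 'c': at 3  emit P0@[6:8]
pos 9 'b': at 12 ·f  emit P4@[9:9]
pos 10 'b': at 13  emit P3@[9:10],P4@[10:10]
pos 11 'c': at 14
pos 12 'c': at 15  emit P5@[7:12],P7@[8:12]
pos 13 'c': at 1 ·f
pos 14 'c': at 1 ·f
pos 15 'a': at 9 ·f
pos 16 'b': at 4 ·f  emit P4@[16:16]
pos 17 'a': at 16  emit P6@[16:17]
pos 18 'a': at 10 ·f  emit P2@[17:18]
pos 19 'c': at 1 ·f
pos 20 'a': at 9 ·f
pos 21 'b': at 4 ·f  emit P4@[21:21]
pos 22 'a': at 16  emit P6@[21:22]
pos 23 'c': at 1 ·f
pos 24 'b': at 2  emit P4@[24:24]
pos 25 'b': at 17  emit P3@[24:25],P4@[25:25]
pos 26 'c': at 18
pos 27 'c': at 19  emit P7@[23:27]
pos 28 'a': at 8 ·f  emit P1@[24:28]
pos 29 'c': at 1 ·f
pos 30 'b': at 2  emit P4@[30:30]
pos 31 'b': at 17  emit P3@[30:31],P4@[31:31]
pos 32 'c': at 18
pos 33 'c': at 19  emit P7@[29:33]
pos 34 'b': at 2 ·f  emit P4@[34:34]
pos 35 'a': at 16 ·f  emit P6@[34:35]
pos 36 'b': at 4 ·f  emit P4@[36:36]
pos 37 'c': at 11

Result: [[1,4],[2,0],[4,2],[7,4],[8,0],[9,4],[10,3],[10,4],[12,5],[12,7],[16,4],[17,6],[18,2],[21,4],[22,6],[24,4],[25,3],[25,4],[27,7],[28,1],[30,4],[31,3],[31,4],[33,7],[34,4],[35,6],[36,4]]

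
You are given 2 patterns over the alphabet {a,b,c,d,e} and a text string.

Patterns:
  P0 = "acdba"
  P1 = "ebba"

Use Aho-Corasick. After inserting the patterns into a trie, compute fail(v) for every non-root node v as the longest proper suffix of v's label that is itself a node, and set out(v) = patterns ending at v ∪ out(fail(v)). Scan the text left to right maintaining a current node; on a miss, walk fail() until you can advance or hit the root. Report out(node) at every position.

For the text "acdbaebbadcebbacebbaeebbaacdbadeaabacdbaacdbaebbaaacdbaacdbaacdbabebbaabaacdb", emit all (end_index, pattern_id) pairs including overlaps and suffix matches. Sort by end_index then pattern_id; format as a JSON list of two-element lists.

Build:
Trie (insert patterns):
  0='ε' goto a→1 e→6
  1='a' goto c→2
  2='ac' goto d→3
  3='acd' goto b→4
  4='acdb' goto a→5
  5='acdba' goto ·  [P0 ends]
  6='e' goto b→7
  7='eb' goto b→8
  8='ebb' goto a→9
  9='ebba' goto ·  [P1 ends]

BFS fail/out derivation:
  n1('a'): parent n0 fail=0; on 'a' 0 → fail=0;  out ∅∪∅=∅
  n6('e'): parent n0 fail=0; on 'e' 0 → fail=0;  out ∅∪∅=∅
  n2('ac'): parent n1 fail=0; on 'c' 0 → fail=0;  out ∅∪∅=∅
  n7('eb'): parent n6 fail=0; on 'b' 0 → fail=0;  out ∅∪∅=∅
  n3('acd'): parent n2 fail=0; on 'd' 0 → fail=0;  out ∅∪∅=∅
  n8('ebb'): parent n7 fail=0; on 'b' 0 → fail=0;  out ∅∪∅=∅
  n4('acdb'): parent n3 fail=0; on 'b' 0 → fail=0;  out ∅∪∅=∅
  n9('ebba'): parent n8 fail=0; on 'a' 0 → fail=1;  out {1}∪∅={1}
  n5('acdba'): parent n4 fail=0; on 'a' 0 → fail=1;  out {0}∪∅={0}

Run:
[0] read 'a'  n0⇒n1
[1] read 'c'  n1⇒n2
[2] read 'd'  n2⇒n3
[3] read 'b'  n3⇒n4
[4] read 'a'  n4⇒n5  ** P0@[0:4]
[5] read 'e'  n5⇒n6 (fail-walked)
[6] read 'b'  n6⇒n7
[7] read 'b'  n7⇒n8
[8] read 'a'  n8⇒n9  ** P1@[5:8]
[9] read 'd'  n9⇒n0 (fail-walked)
[10] read 'c'  n0⇒n0
[11] read 'e'  n0⇒n6
[12] read 'b'  n6⇒n7
[13] read 'b'  n7⇒n8
[14] read 'a'  n8⇒n9  ** P1@[11:14]
[15] read 'c'  n9⇒n2 (fail-walked)
[16] read 'e'  n2⇒n6 (fail-walked)
[17] read 'b'  n6⇒n7
[18] read 'b'  n7⇒n8
[19] read 'a'  n8⇒n9  ** P1@[16:19]
[20] read 'e'  n9⇒n6 (fail-walked)
[21] read 'e'  n6⇒n6 (fail-walked)
[22] read 'b'  n6⇒n7
[23] read 'b'  n7⇒n8
[24] read 'a'  n8⇒n9  ** P1@[21:24]
[25] read 'a'  n9⇒n1 (fail-walked)
[26] read 'c'  n1⇒n2
[27] read 'd'  n2⇒n3
[28] read 'b'  n3⇒n4
[29] read 'a'  n4⇒n5  ** P0@[25:29]
[30] read 'd'  n5⇒n0 (fail-walked)
[31] read 'e'  n0⇒n6
[32] read 'a'  n6⇒n1 (fail-walked)
[33] read 'a'  n1⇒n1 (fail-walked)
[34] read 'b'  n1⇒n0 (fail-walked)
[35] read 'a'  n0⇒n1
[36] read 'c'  n1⇒n2
[37] read 'd'  n2⇒n3
[38] read 'b'  n3⇒n4
[39] read 'a'  n4⇒n5  ** P0@[35:39]
[40] read 'a'  n5⇒n1 (fail-walked)
[41] read 'c'  n1⇒n2
[42] read 'd'  n2⇒n3
[43] read 'b'  n3⇒n4
[44] read 'a'  n4⇒n5  ** P0@[40:44]
[45] read 'e'  n5⇒n6 (fail-walked)
[46] read 'b'  n6⇒n7
[47] read 'b'  n7⇒n8
[48] read 'a'  n8⇒n9  ** P1@[45:48]
[49] read 'a'  n9⇒n1 (fail-walked)
[50] read 'a'  n1⇒n1 (fail-walked)
[51] read 'c'  n1⇒n2
[52] read 'd'  n2⇒n3
[53] read 'b'  n3⇒n4
[54] read 'a'  n4⇒n5  ** P0@[50:54]
[55] read 'a'  n5⇒n1 (fail-walked)
[56] read 'c'  n1⇒n2
[57] read 'd'  n2⇒n3
[58] read 'b'  n3⇒n4
[59] read 'a'  n4⇒n5  ** P0@[55:59]
[60] read 'a'  n5⇒n1 (fail-walked)
[61] read 'c'  n1⇒n2
[62] read 'd'  n2⇒n3
[63] read 'b'  n3⇒n4
[64] read 'a'  n4⇒n5  ** P0@[60:64]
[65] read 'b'  n5⇒n0 (fail-walked)
[66] read 'e'  n0⇒n6
[67] read 'b'  n6⇒n7
[68] read 'b'  n7⇒n8
[69] read 'a'  n8⇒n9  ** P1@[66:69]
[70] read 'a'  n9⇒n1 (fail-walked)
[71] read 'b'  n1⇒n0 (fail-walked)
[72] read 'a'  n0⇒n1
[73] read 'a'  n1⇒n1 (fail-walked)
[74] read 'c'  n1⇒n2
[75] read 'd'  n2⇒n3
[76] read 'b'  n3⇒n4

Matches: [[4,0],[8,1],[14,1],[19,1],[24,1],[29,0],[39,0],[44,0],[48,1],[54,0],[59,0],[64,0],[69,1]]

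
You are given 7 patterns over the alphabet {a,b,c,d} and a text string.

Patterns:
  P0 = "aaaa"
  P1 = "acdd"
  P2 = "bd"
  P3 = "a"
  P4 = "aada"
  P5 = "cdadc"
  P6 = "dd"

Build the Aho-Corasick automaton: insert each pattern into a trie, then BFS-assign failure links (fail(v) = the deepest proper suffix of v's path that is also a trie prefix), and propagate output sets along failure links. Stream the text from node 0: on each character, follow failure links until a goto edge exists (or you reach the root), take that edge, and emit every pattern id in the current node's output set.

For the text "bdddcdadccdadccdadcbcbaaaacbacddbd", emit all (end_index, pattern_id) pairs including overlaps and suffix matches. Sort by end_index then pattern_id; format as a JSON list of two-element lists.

Build automaton:
Trie nodes:
  0='ε' goto a→1 b→8 c→12 d→17
  1='a' goto a→2 c→5  ←P3
  2='aa' goto a→3 d→10
  3='aaa' goto a→4
  4='aaaa' goto ·  ←P0
  5='ac' goto d→6
  6='acd' goto d→7
  7='acdd' goto ·  ←P1
  8='b' goto d→9
  9='bd' goto ·  ←P2
  10='aad' goto a→11
  11='aada' goto ·  ←P4
  12='c' goto d→13
  13='cd' goto a→14
  14='cda' goto d→15
  15='cdad' goto c→16
  16='cdadc' goto ·  ←P5
  17='d' goto d→18
  18='dd' goto ·  ←P6

BFS fail/out derivation:
  fail(1) 'a': from fail(0)=0 chase 'a': 0 ⇒ 0;  out={3}∪out(0)={3}
  fail(8) 'b': from fail(0)=0 chase 'b': 0 ⇒ 0;  out=∅∪out(0)=∅
  fail(12) 'c': from fail(0)=0 chase 'c': 0 ⇒ 0;  out=∅∪out(0)=∅
  fail(17) 'd': from fail(0)=0 chase 'd': 0 ⇒ 0;  out=∅∪out(0)=∅
  fail(2) 'aa': from fail(1)=0 chase 'a': 0 ⇒ 1;  out=∅∪out(1)={3}
  fail(5) 'ac': from fail(1)=0 chase 'c': 0 ⇒ 12;  out=∅∪out(12)=∅
  fail(9) 'bd': from fail(8)=0 chase 'd': 0 ⇒ 17;  out={2}∪out(17)={2}
  fail(13) 'cd': from fail(12)=0 chase 'd': 0 ⇒ 17;  out=∅∪out(17)=∅
  fail(18) 'dd': from fail(17)=0 chase 'd': 0 ⇒ 17;  out={6}∪out(17)={6}
  fail(3) 'aaa': from fail(2)=1 chase 'a': 1 ⇒ 2;  out=∅∪out(2)={3}
  fail(6) 'acd': from fail(5)=12 chase 'd': 12 ⇒ 13;  out=∅∪out(13)=∅
  fail(10) 'aad': from fail(2)=1 chase 'd': 1→0 ⇒ 17;  out=∅∪out(17)=∅
  fail(14) 'cda': from fail(13)=17 chase 'a': 17→0 ⇒ 1;  out=∅∪out(1)={3}
  fail(4) 'aaaa': from fail(3)=2 chase 'a': 2 ⇒ 3;  out={0}∪out(3)={0,3}
  fail(7) 'acdd': from fail(6)=13 chase 'd': 13→17 ⇒ 18;  out={1}∪out(18)={1,6}
  fail(11) 'aada': from fail(10)=17 chase 'a': 17→0 ⇒ 1;  out={4}∪out(1)={3,4}
  fail(15) 'cdad': from fail(14)=1 chase 'd': 1→0 ⇒ 17;  out=∅∪out(17)=∅
  fail(16) 'cdadc': from fail(15)=17 chase 'c': 17→0 ⇒ 12;  out={5}∪out(12)={5}

Text stream:
[0] read 'b'  n0⇒n8
[1] read 'd'  n8⇒n9  ** P2@[0:1]
[2] read 'd'  n9⇒n18 (via fail)  ** P6@[1:2]
[3] read 'd'  n18⇒n18 (via fail)  ** P6@[2:3]
[4] read 'c'  n18⇒n12 (via fail)
[5] read 'd'  n12⇒n13
[6] read 'a'  n13⇒n14  ** P3@[6:6]
[7] read 'd'  n14⇒n15
[8] read 'c'  n15⇒n16  ** P5@[4:8]
[9] read 'c'  n16⇒n12 (via fail)
[10] read 'd'  n12⇒n13
[11] read 'a'  n13⇒n14  ** P3@[11:11]
[12] read 'd'  n14⇒n15
[13] read 'c'  n15⇒n16  ** P5@[9:13]
[14] read 'c'  n16⇒n12 (via fail)
[15] read 'd'  n12⇒n13
[16] read 'a'  n13⇒n14  ** P3@[16:16]
[17] read 'd'  n14⇒n15
[18] read 'c'  n15⇒n16  ** P5@[14:18]
[19] read 'b'  n16⇒n8 (via fail)
[20] read 'c'  n8⇒n12 (via fail)
[21] read 'b'  n12⇒n8 (via fail)
[22] read 'a'  n8⇒n1 (via fail)  ** P3@[22:22]
[23] read 'a'  n1⇒n2  ** P3@[23:23]
[24] read 'a'  n2⇒n3  ** P3@[24:24]
[25] read 'a'  n3⇒n4  ** P0@[22:25],P3@[25:25]
[26] read 'c'  n4⇒n5 (via fail)
[27] read 'b'  n5⇒n8 (via fail)
[28] read 'a'  n8⇒n1 (via fail)  ** P3@[28:28]
[29] read 'c'  n1⇒n5
[30] read 'd'  n5⇒n6
[31] read 'd'  n6⇒n7  ** P1@[28:31],P6@[30:31]
[32] read 'b'  n7⇒n8 (via fail)
[33] read 'd'  n8⇒n9  ** P2@[32:33]

Result: [[1,2],[2,6],[3,6],[6,3],[8,5],[11,3],[13,5],[16,3],[18,5],[22,3],[23,3],[24,3],[25,0],[25,3],[28,3],[31,1],[31,6],[33,2]]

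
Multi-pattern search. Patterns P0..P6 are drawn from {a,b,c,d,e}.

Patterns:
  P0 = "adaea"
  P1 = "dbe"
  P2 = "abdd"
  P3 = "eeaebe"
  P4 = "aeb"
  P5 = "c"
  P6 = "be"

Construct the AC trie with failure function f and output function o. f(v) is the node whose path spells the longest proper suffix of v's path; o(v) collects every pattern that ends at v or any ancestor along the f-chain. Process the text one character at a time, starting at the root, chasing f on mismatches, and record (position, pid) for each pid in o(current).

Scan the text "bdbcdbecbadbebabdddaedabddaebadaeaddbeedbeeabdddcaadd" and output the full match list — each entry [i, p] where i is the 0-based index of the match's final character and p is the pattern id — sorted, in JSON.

Build automaton:
Trie nodes:
  n0 'ε': a→1 b→21 c→20 d→6 e→12
  n1 'a': b→9 d→2 e→18
  n2 'ad': a→3
  n3 'ada': e→4
  n4 'adae': a→5
  n5 'adaea': ·  [P0 ends]
  n6 'd': b→7
  n7 'db': e→8
  n8 'dbe': ·  [P1 ends]
  n9 'ab': d→10
  n10 'abd': d→11
  n11 'abdd': ·  [P2 ends]
  n12 'e': e→13
  n13 'ee': a→14
  n14 'eea': e→15
  n15 'eeae': b→16
  n16 'eeaeb': e→17
  n17 'eeaebe': ·  [P3 ends]
  n18 'ae': b→19
  n19 'aeb': ·  [P4 ends]
  n20 'c': ·  [P5 ends]
  n21 'b': e→22
  n22 'be': ·  [P6 ends]

Failure links (BFS by depth):
  n1('a'): parent n0 fail=0; on 'a' 0 → fail=0;  out ∅∪∅=∅
  n6('d'): parent n0 fail=0; on 'd' 0 → fail=0;  out ∅∪∅=∅
  n12('e'): parent n0 fail=0; on 'e' 0 → fail=0;  out ∅∪∅=∅
  n20('c'): parent n0 fail=0; on 'c' 0 → fail=0;  out {5}∪∅={5}
  n21('b'): parent n0 fail=0; on 'b' 0 → fail=0;  out ∅∪∅=∅
  n2('ad'): parent n1 fail=0; on 'd' 0 → fail=6;  out ∅∪∅=∅
  n7('db'): parent n6 fail=0; on 'b' 0 → fail=21;  out ∅∪∅=∅
  n9('ab'): parent n1 fail=0; on 'b' 0 → fail=21;  out ∅∪∅=∅
  n13('ee'): parent n12 fail=0; on 'e' 0 → fail=12;  out ∅∪∅=∅
  n18('ae'): parent n1 fail=0; on 'e' 0 → fail=12;  out ∅∪∅=∅
  n22('be'): parent n21 fail=0; on 'e' 0 → fail=12;  out {6}∪∅={6}
  n3('ada'): parent n2 fail=6; on 'a' 6→0 → fail=1;  out ∅∪∅=∅
  n8('dbe'): parent n7 fail=21; on 'e' 21 → fail=22;  out {1}∪{6}={1,6}
  n10('abd'): parent n9 fail=21; on 'd' 21→0 → fail=6;  out ∅∪∅=∅
  n14('eea'): parent n13 fail=12; on 'a' 12→0 → fail=1;  out ∅∪∅=∅
  n19('aeb'): parent n18 fail=12; on 'b' 12→0 → fail=21;  out {4}∪∅={4}
  n4('adae'): parent n3 fail=1; on 'e' 1 → fail=18;  out ∅∪∅=∅
  n11('abdd'): parent n10 fail=6; on 'd' 6→0 → fail=6;  out {2}∪∅={2}
  n15('eeae'): parent n14 fail=1; on 'e' 1 → fail=18;  out ∅∪∅=∅
  n5('adaea'): parent n4 fail=18; on 'a' 18→12→0 → fail=1;  out {0}∪∅={0}
  n16('eeaeb'): parent n15 fail=18; on 'b' 18 → fail=19;  out ∅∪{4}={4}
  n17('eeaebe'): parent n16 fail=19; on 'e' 19→21 → fail=22;  out {3}∪{6}={3,6}

Run:
[0] read 'b'  n0⇒n21
[1] read 'd'  n21⇒n6 (via fail)
[2] read 'b'  n6⇒n7
[3] read 'c'  n7⇒n20 (via fail)  ** P5@[3:3]
[4] read 'd'  n20⇒n6 (via fail)
[5] read 'b'  n6⇒n7
[6] read 'e'  n7⇒n8  ** P1@[4:6],P6@[5:6]
[7] read 'c'  n8⇒n20 (via fail)  ** P5@[7:7]
[8] read 'b'  n20⇒n21 (via fail)
[9] read 'a'  n21⇒n1 (via fail)
[10] read 'd'  n1⇒n2
[11] read 'b'  n2⇒n7 (via fail)
[12] read 'e'  n7⇒n8  ** P1@[10:12],P6@[11:12]
[13] read 'b'  n8⇒n21 (via fail)
[14] read 'a'  n21⇒n1 (via fail)
[15] read 'b'  n1⇒n9
[16] read 'd'  n9⇒n10
[17] read 'd'  n10⇒n11  ** P2@[14:17]
[18] read 'd'  n11⇒n6 (via fail)
[19] read 'a'  n6⇒n1 (via fail)
[20] read 'e'  n1⇒n18
[21] read 'd'  n18⇒n6 (via fail)
[22] read 'a'  n6⇒n1 (via fail)
[23] read 'b'  n1⇒n9
[24] read 'd'  n9⇒n10
[25] read 'd'  n10⇒n11  ** P2@[22:25]
[26] read 'a'  n11⇒n1 (via fail)
[27] read 'e'  n1⇒n18
[28] read 'b'  n18⇒n19  ** P4@[26:28]
[29] read 'a'  n19⇒n1 (via fail)
[30] read 'd'  n1⇒n2
[31] read 'a'  n2⇒n3
[32] read 'e'  n3⇒n4
[33] read 'a'  n4⇒n5  ** P0@[29:33]
[34] read 'd'  n5⇒n2 (via fail)
[35] read 'd'  n2⇒n6 (via fail)
[36] read 'b'  n6⇒n7
[37] read 'e'  n7⇒n8  ** P1@[35:37],P6@[36:37]
[38] read 'e'  n8⇒n13 (via fail)
[39] read 'd'  n13⇒n6 (via fail)
[40] read 'b'  n6⇒n7
[41] read 'e'  n7⇒n8  ** P1@[39:41],P6@[40:41]
[42] read 'e'  n8⇒n13 (via fail)
[43] read 'a'  n13⇒n14
[44] read 'b'  n14⇒n9 (via fail)
[45] read 'd'  n9⇒n10
[46] read 'd'  n10⇒n11  ** P2@[43:46]
[47] read 'd'  n11⇒n6 (via fail)
[48] read 'c'  n6⇒n20 (via fail)  ** P5@[48:48]
[49] read 'a'  n20⇒n1 (via fail)
[50] read 'a'  n1⇒n1 (via fail)
[51] read 'd'  n1⇒n2
[52] read 'd'  n2⇒n6 (via fail)

Matches: [[3,5],[6,1],[6,6],[7,5],[12,1],[12,6],[17,2],[25,2],[28,4],[33,0],[37,1],[37,6],[41,1],[41,6],[46,2],[48,5]]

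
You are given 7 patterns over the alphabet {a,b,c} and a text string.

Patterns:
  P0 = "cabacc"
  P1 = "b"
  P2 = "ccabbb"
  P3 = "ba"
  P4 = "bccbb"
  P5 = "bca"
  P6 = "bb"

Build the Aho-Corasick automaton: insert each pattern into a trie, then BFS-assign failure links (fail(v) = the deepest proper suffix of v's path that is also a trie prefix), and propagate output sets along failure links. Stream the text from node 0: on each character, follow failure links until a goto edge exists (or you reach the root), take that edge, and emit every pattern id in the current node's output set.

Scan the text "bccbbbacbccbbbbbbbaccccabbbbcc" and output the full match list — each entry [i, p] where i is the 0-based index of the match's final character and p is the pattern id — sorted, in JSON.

Construct AC machine:
Trie (insert patterns):
  n0 'ε': b→7 c→1
  n1 'c': a→2 c→8
  n2 'ca': b→3
  n3 'cab': a→4
  n4 'caba': c→5
  n5 'cabac': c→6
  n6 'cabacc': ·  [P0 ends]
  n7 'b': a→13 b→19 c→14  [P1 ends]
  n8 'cc': a→9
  n9 'cca': b→10
  n10 'ccab': b→11
  n11 'ccabb': b→12
  n12 'ccabbb': ·  [P2 ends]
  n13 'ba': ·  [P3 ends]
  n14 'bc': a→18 c→15
  n15 'bcc': b→16
  n16 'bccb': b→17
  n17 'bccbb': ·  [P4 ends]
  n18 'bca': ·  [P5 ends]
  n19 'bb': ·  [P6 ends]

BFS fail/out derivation:
  n1('c'): parent n0 fail=0; on 'c' 0 → fail=0;  out ∅∪∅=∅
  n7('b'): parent n0 fail=0; on 'b' 0 → fail=0;  out {1}∪∅={1}
  n2('ca'): parent n1 fail=0; on 'a' 0 → fail=0;  out ∅∪∅=∅
  n8('cc'): parent n1 fail=0; on 'c' 0 → fail=1;  out ∅∪∅=∅
  n13('ba'): parent n7 fail=0; on 'a' 0 → fail=0;  out {3}∪∅={3}
  n14('bc'): parent n7 fail=0; on 'c' 0 → fail=1;  out ∅∪∅=∅
  n19('bb'): parent n7 fail=0; on 'b' 0 → fail=7;  out {6}∪{1}={1,6}
  n3('cab'): parent n2 fail=0; on 'b' 0 → fail=7;  out ∅∪{1}={1}
  n9('cca'): parent n8 fail=1; on 'a' 1 → fail=2;  out ∅∪∅=∅
  n15('bcc'): parent n14 fail=1; on 'c' 1 → fail=8;  out ∅∪∅=∅
  n18('bca'): parent n14 fail=1; on 'a' 1 → fail=2;  out {5}∪∅={5}
  n4('caba'): parent n3 fail=7; on 'a' 7 → fail=13;  out ∅∪{3}={3}
  n10('ccab'): parent n9 fail=2; on 'b' 2 → fail=3;  out ∅∪{1}={1}
  n16('bccb'): parent n15 fail=8; on 'b' 8→1→0 → fail=7;  out ∅∪{1}={1}
  n5('cabac'): parent n4 fail=13; on 'c' 13→0 → fail=1;  out ∅∪∅=∅
  n11('ccabb'): parent n10 fail=3; on 'b' 3→7 → fail=19;  out ∅∪{1,6}={1,6}
  n17('bccbb'): parent n16 fail=7; on 'b' 7 → fail=19;  out {4}∪{1,6}={1,4,6}
  n6('cabacc'): parent n5 fail=1; on 'c' 1 → fail=8;  out {0}∪∅={0}
  n12('ccabbb'): parent n11 fail=19; on 'b' 19→7 → fail=19;  out {2}∪{1,6}={1,2,6}

Scan:
pos 0 'b': at 7  ** P1@[0:0]
pos 1 'c': at 14
pos 2 'c': at 15
pos 3 'b': at 16  ** P1@[3:3]
pos 4 'b': at 17  ** P1@[4:4],P4@[0:4],P6@[3:4]
pos 5 'b': at 19 (via fail)  ** P1@[5:5],P6@[4:5]
pos 6 'a': at 13 (via fail)  ** P3@[5:6]
pos 7 'c': at 1 (via fail)
pos 8 'b': at 7 (via fail)  ** P1@[8:8]
pos 9 'c': at 14
pos 10 'c': at 15
pos 11 'b': at 16  ** P1@[11:11]
pos 12 'b': at 17  ** P1@[12:12],P4@[8:12],P6@[11:12]
pos 13 'b': at 19 (via fail)  ** P1@[13:13],P6@[12:13]
pos 14 'b': at 19 (via fail)  ** P1@[14:14],P6@[13:14]
pos 15 'b': at 19 (via fail)  ** P1@[15:15],P6@[14:15]
pos 16 'b': at 19 (via fail)  ** P1@[16:16],P6@[15:16]
pos 17 'b': at 19 (via fail)  ** P1@[17:17],P6@[16:17]
pos 18 'a': at 13 (via fail)  ** P3@[17:18]
pos 19 'c': at 1 (via fail)
pos 20 'c': at 8
pos 21 'c': at 8 (via fail)
pos 22 'c': at 8 (via fail)
pos 23 'a': at 9
pos 24 'b': at 10  ** P1@[24:24]
pos 25 'b': at 11  ** P1@[25:25],P6@[24:25]
pos 26 'b': at 12  ** P1@[26:26],P2@[21:26],P6@[25:26]
pos 27 'b': at 19 (via fail)  ** P1@[27:27],P6@[26:27]
pos 28 'c': at 14 (via fail)
pos 29 'c': at 15

Result: [[0,1],[3,1],[4,1],[4,4],[4,6],[5,1],[5,6],[6,3],[8,1],[11,1],[12,1],[12,4],[12,6],[13,1],[13,6],[14,1],[14,6],[15,1],[15,6],[16,1],[16,6],[17,1],[17,6],[18,3],[24,1],[25,1],[25,6],[26,1],[26,2],[26,6],[27,1],[27,6]]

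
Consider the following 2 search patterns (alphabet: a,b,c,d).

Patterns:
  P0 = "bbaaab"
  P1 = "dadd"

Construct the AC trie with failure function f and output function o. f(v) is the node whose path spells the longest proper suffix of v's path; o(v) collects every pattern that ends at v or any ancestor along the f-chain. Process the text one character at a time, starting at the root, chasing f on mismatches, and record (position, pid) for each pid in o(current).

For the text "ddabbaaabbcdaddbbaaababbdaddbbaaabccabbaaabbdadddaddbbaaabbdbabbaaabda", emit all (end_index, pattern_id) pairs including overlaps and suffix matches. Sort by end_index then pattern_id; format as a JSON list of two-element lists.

Build:
Trie (insert patterns):
  n0 'ε': b→1 d→7
  n1 'b': b→2
  n2 'bb': a→3
  n3 'bba': a→4
  n4 'bbaa': a→5
  n5 'bbaaa': b→6
  n6 'bbaaab': ·  ←P0
  n7 'd': a→8
  n8 'da': d→9
  n9 'dad': d→10
  n10 'dadd': ·  ←P1

BFS fail/out derivation:
  n1('b'): parent n0 fail=0; on 'b' 0 → fail=0;  out ∅∪∅=∅
  n7('d'): parent n0 fail=0; on 'd' 0 → fail=0;  out ∅∪∅=∅
  n2('bb'): parent n1 fail=0; on 'b' 0 → fail=1;  out ∅∪∅=∅
  n8('da'): parent n7 fail=0; on 'a' 0 → fail=0;  out ∅∪∅=∅
  n3('bba'): parent n2 fail=1; on 'a' 1→0 → fail=0;  out ∅∪∅=∅
  n9('dad'): parent n8 fail=0; on 'd' 0 → fail=7;  out ∅∪∅=∅
  n4('bbaa'): parent n3 fail=0; on 'a' 0 → fail=0;  out ∅∪∅=∅
  n10('dadd'): parent n9 fail=7; on 'd' 7→0 → fail=7;  out {1}∪∅={1}
  n5('bbaaa'): parent n4 fail=0; on 'a' 0 → fail=0;  out ∅∪∅=∅
  n6('bbaaab'): parent n5 fail=0; on 'b' 0 → fail=1;  out {0}∪∅={0}

Run:
[0] read 'd'  n0⇒n7
[1] read 'd'  n7⇒n7 (fail-walked)
[2] read 'a'  n7⇒n8
[3] read 'b'  n8⇒n1 (fail-walked)
[4] read 'b'  n1⇒n2
[5] read 'a'  n2⇒n3
[6] read 'a'  n3⇒n4
[7] read 'a'  n4⇒n5
[8] read 'b'  n5⇒n6  ** P0@[3:8]
[9] read 'b'  n6⇒n2 (fail-walked)
[10] read 'c'  n2⇒n0 (fail-walked)
[11] read 'd'  n0⇒n7
[12] read 'a'  n7⇒n8
[13] read 'd'  n8⇒n9
[14] read 'd'  n9⇒n10  ** P1@[11:14]
[15] read 'b'  n10⇒n1 (fail-walked)
[16] read 'b'  n1⇒n2
[17] read 'a'  n2⇒n3
[18] read 'a'  n3⇒n4
[19] read 'a'  n4⇒n5
[20] read 'b'  n5⇒n6  ** P0@[15:20]
[21] read 'a'  n6⇒n0 (fail-walked)
[22] read 'b'  n0⇒n1
[23] read 'b'  n1⇒n2
[24] read 'd'  n2⇒n7 (fail-walked)
[25] read 'a'  n7⇒n8
[26] read 'd'  n8⇒n9
[27] read 'd'  n9⇒n10  ** P1@[24:27]
[28] read 'b'  n10⇒n1 (fail-walked)
[29] read 'b'  n1⇒n2
[30] read 'a'  n2⇒n3
[31] read 'a'  n3⇒n4
[32] read 'a'  n4⇒n5
[33] read 'b'  n5⇒n6  ** P0@[28:33]
[34] read 'c'  n6⇒n0 (fail-walked)
[35] read 'c'  n0⇒n0
[36] read 'a'  n0⇒n0
[37] read 'b'  n0⇒n1
[38] read 'b'  n1⇒n2
[39] read 'a'  n2⇒n3
[40] read 'a'  n3⇒n4
[41] read 'a'  n4⇒n5
[42] read 'b'  n5⇒n6  ** P0@[37:42]
[43] read 'b'  n6⇒n2 (fail-walked)
[44] read 'd'  n2⇒n7 (fail-walked)
[45] read 'a'  n7⇒n8
[46] read 'd'  n8⇒n9
[47] read 'd'  n9⇒n10  ** P1@[44:47]
[48] read 'd'  n10⇒n7 (fail-walked)
[49] read 'a'  n7⇒n8
[50] read 'd'  n8⇒n9
[51] read 'd'  n9⇒n10  ** P1@[48:51]
[52] read 'b'  n10⇒n1 (fail-walked)
[53] read 'b'  n1⇒n2
[54] read 'a'  n2⇒n3
[55] read 'a'  n3⇒n4
[56] read 'a'  n4⇒n5
[57] read 'b'  n5⇒n6  ** P0@[52:57]
[58] read 'b'  n6⇒n2 (fail-walked)
[59] read 'd'  n2⇒n7 (fail-walked)
[60] read 'b'  n7⇒n1 (fail-walked)
[61] read 'a'  n1⇒n0 (fail-walked)
[62] read 'b'  n0⇒n1
[63] read 'b'  n1⇒n2
[64] read 'a'  n2⇒n3
[65] read 'a'  n3⇒n4
[66] read 'a'  n4⇒n5
[67] read 'b'  n5⇒n6  ** P0@[62:67]
[68] read 'd'  n6⇒n7 (fail-walked)
[69] read 'a'  n7⇒n8

Result: [[8,0],[14,1],[20,0],[27,1],[33,0],[42,0],[47,1],[51,1],[57,0],[67,0]]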